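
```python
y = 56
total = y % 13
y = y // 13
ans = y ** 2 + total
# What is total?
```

Trace:
`y = 56` → y = 56
`total = y % 13` → total = 4
`y = y // 13` → y = 4
`ans = y ** 2 + total` → ans = 20
So total = 4

Answer: 4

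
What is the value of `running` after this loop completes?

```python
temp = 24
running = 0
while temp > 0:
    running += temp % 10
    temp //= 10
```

Sum digits of 24
`running` takes the values: 0 → 4 → 6

Answer: 6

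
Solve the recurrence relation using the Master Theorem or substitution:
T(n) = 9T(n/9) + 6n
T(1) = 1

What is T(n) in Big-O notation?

By Master Theorem: a=9, b=9, f(n)=6n. Since log_9(9) = 1 and f(n) = Θ(n^1), Case 2 applies. T(n) = O(n log n).

Answer: O(n log n)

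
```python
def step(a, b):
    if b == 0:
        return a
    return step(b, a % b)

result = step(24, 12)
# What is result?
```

step(24, 12) -> step(12, 0) -> 12

Answer: 12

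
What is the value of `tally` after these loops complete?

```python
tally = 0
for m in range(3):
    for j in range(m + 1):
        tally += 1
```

Triangle: 1 + 2 + ... + 3
`tally` takes the values: 0 → 1 → 2 → 3 → 4 → 5 → 6

Answer: 6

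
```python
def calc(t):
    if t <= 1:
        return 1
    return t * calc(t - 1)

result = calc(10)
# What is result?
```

calc(10) = 10 * 9 * 8 * 7 * 6 * 5 * 4 * 3 * 2 * 1 = 3628800

Answer: 3628800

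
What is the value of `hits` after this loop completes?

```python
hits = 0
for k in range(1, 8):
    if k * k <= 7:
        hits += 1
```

Count numbers where k² ≤ 7
`hits` takes the values: 0 → 1 → 2

Answer: 2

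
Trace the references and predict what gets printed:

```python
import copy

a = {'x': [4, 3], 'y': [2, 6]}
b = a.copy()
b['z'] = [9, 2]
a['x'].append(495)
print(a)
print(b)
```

Key concept: shallow copy of dict with mutable values.
Step by step:
`a = {'x': [4, 3], 'y': [2, 6]}` → a = {'x': [4, 3], 'y': [2, 6]}
`b = a.copy()` → b = {'x': [4, 3], 'y': [2, 6]}
`b['z'] = [9, 2]` → b = {'x': [4, 3], 'y': [2, 6], 'z': [9, 2]}
`a['x'].append(495)` → a = {'x': [4, 3, 495], 'y': [2, 6]}; b = {'x': [4, 3, 495], 'y': [2, 6], 'z': [9, 2]}
`print(a)` → prints {'x': [4, 3, 495], 'y': [2, 6]}
`print(b)` → prints {'x': [4, 3, 495], 'y': [2, 6], 'z': [9, 2]}

Answer:
{'x': [4, 3, 495], 'y': [2, 6]}
{'x': [4, 3, 495], 'y': [2, 6], 'z': [9, 2]}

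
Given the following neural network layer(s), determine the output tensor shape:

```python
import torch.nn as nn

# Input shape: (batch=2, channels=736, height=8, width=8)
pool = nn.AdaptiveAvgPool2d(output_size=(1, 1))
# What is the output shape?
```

Input: (2, 736, 8, 8) -> Output: (2, 736, 1, 1)

Answer: (2, 736, 1, 1)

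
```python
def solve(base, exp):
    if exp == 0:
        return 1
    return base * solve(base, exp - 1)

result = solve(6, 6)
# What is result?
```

solve(6, 6) = 6 * 6 * 6 * 6 * 6 * 6 = 46656

Answer: 46656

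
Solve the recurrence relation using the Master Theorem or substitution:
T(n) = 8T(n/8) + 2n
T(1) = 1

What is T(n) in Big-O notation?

By Master Theorem: a=8, b=8, f(n)=2n. Since log_8(8) = 1 and f(n) = Θ(n^1), Case 2 applies. T(n) = O(n log n).

Answer: O(n log n)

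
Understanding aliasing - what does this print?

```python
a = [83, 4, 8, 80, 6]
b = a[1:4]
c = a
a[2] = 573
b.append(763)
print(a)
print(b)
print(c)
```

Key concept: slice vs alias.
Step by step:
`a = [83, 4, 8, 80, 6]` → a = [83, 4, 8, 80, 6]
`b = a[1:4]` → b = [4, 8, 80]
`c = a` → c = [83, 4, 8, 80, 6] (same object as a)
`a[2] = 573` → a = [83, 4, 573, 80, 6] (same object as c); c = [83, 4, 573, 80, 6] (same object as a)
`b.append(763)` → b = [4, 8, 80, 763]
`print(a)` → prints [83, 4, 573, 80, 6]
`print(b)` → prints [4, 8, 80, 763]
`print(c)` → prints [83, 4, 573, 80, 6]

Answer:
[83, 4, 573, 80, 6]
[4, 8, 80, 763]
[83, 4, 573, 80, 6]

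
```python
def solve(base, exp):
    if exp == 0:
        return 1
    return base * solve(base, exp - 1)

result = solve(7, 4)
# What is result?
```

solve(7, 4) = 7 * 7 * 7 * 7 = 2401

Answer: 2401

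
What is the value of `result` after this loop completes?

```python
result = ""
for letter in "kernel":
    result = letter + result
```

Reverse 'kernel'
`result` takes the values: "" → "k" → "ek" → "rek" → "nrek" → "enrek" → "lenrek"

Answer: "lenrek"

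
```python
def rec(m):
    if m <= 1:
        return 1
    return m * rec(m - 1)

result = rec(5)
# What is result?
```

rec(5) = 5 * 4 * 3 * 2 * 1 = 120

Answer: 120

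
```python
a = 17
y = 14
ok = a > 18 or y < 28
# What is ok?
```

Trace:
`a = 17` → a = 17
`y = 14` → y = 14
`ok = a > 18 or y < 28` → ok = True
So ok = True

Answer: True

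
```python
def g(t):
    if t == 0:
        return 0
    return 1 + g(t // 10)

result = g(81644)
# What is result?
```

Count of digits of 81644: 5

Answer: 5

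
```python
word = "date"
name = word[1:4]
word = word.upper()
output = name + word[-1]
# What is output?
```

Trace:
`word = "date"` → word = 'date'
`name = word[1:4]` → name = 'ate'
`word = word.upper()` → word = 'DATE'
`output = name + word[-1]` → output = 'ateE'
So output = 'ateE'

Answer: 'ateE'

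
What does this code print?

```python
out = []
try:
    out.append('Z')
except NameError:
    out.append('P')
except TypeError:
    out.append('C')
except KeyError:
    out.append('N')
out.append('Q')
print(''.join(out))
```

Execution trace: 'Z' (try body, no exception) → 'Q' (after the try/except). Output: ZQ

Answer: ZQ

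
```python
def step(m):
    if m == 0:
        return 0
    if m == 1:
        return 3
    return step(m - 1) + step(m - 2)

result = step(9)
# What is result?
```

Build up from base cases: step(0)=0, step(1)=3, step(2)=3, step(3)=6, step(4)=9, step(5)=15, step(6)=24, ..., step(9)=102

Answer: 102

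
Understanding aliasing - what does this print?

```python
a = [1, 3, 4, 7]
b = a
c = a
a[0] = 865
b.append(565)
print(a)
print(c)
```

Key concept: multiple aliases.
Step by step:
`a = [1, 3, 4, 7]` → a = [1, 3, 4, 7]
`b = a` → b = [1, 3, 4, 7] (same object as a)
`c = a` → c = [1, 3, 4, 7] (same object as a, b)
`a[0] = 865` → a = [865, 3, 4, 7] (same object as b, c); b = [865, 3, 4, 7] (same object as a, c); c = [865, 3, 4, 7] (same object as a, b)
`b.append(565)` → a = [865, 3, 4, 7, 565] (same object as b, c); b = [865, 3, 4, 7, 565] (same object as a, c); c = [865, 3, 4, 7, 565] (same object as a, b)
`print(a)` → prints [865, 3, 4, 7, 565]
`print(c)` → prints [865, 3, 4, 7, 565]

Answer:
[865, 3, 4, 7, 565]
[865, 3, 4, 7, 565]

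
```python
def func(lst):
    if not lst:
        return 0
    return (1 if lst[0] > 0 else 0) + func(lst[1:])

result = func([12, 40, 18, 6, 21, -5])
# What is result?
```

Count of positive elements in [12, 40, 18, 6, 21, -5] = 5

Answer: 5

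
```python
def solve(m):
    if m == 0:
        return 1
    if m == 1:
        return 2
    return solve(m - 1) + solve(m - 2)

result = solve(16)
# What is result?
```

Build up from base cases: solve(0)=1, solve(1)=2, solve(2)=3, solve(3)=5, solve(4)=8, solve(5)=13, solve(6)=21, ..., solve(16)=2584

Answer: 2584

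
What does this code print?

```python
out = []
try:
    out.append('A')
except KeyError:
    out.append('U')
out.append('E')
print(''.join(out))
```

Execution trace: 'A' (try body, no exception) → 'E' (after the try/except). Output: AE

Answer: AE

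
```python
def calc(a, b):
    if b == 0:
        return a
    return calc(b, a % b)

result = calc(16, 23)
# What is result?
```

calc(16, 23) -> calc(23, 16) -> calc(16, 7) -> calc(7, 2) -> calc(2, 1) -> calc(1, 0) -> 1

Answer: 1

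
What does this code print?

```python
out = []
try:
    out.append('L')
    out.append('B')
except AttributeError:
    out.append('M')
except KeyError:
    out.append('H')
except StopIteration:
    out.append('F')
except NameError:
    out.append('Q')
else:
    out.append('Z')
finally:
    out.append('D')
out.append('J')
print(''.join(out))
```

Execution trace: 'L' (try body) → 'B' (try body, no exception) → 'Z' (else) → 'D' (finally) → 'J' (after the try/except). Output: LBZDJ

Answer: LBZDJ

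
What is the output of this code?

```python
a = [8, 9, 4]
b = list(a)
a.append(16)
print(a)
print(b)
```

Key concept: list() constructor creates copy.
Step by step:
`a = [8, 9, 4]` → a = [8, 9, 4]
`b = list(a)` → b = [8, 9, 4]
`a.append(16)` → a = [8, 9, 4, 16]
`print(a)` → prints [8, 9, 4, 16]
`print(b)` → prints [8, 9, 4]

Answer:
[8, 9, 4, 16]
[8, 9, 4]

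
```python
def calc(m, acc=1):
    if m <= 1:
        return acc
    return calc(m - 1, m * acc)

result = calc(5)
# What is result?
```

Accumulator trace (n, acc): (5, 1) -> (4, 5) -> (3, 20) -> (2, 60) -> (1, 120) -> return 120

Answer: 120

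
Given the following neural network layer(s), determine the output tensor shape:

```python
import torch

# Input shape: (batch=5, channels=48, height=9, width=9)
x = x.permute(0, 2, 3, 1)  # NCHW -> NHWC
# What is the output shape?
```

Input: (5, 48, 9, 9) -> Output: (5, 9, 9, 48)

Answer: (5, 9, 9, 48)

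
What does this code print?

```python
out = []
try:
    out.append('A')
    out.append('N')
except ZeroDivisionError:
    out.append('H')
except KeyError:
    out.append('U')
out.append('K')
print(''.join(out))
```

Execution trace: 'A' (try body) → 'N' (try body, no exception) → 'K' (after the try/except). Output: ANK

Answer: ANK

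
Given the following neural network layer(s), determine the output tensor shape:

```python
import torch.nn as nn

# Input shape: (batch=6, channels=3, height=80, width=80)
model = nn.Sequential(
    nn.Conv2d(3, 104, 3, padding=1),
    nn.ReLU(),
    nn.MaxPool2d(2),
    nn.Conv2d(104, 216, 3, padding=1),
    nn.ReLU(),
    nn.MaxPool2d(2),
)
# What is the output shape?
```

Input: (6, 3, 80, 80) -> after first Conv2d: (6, 104, 80, 80) -> after first MaxPool2d: (6, 104, 40, 40) -> after second Conv2d: (6, 216, 40, 40) -> Output: (6, 216, 20, 20)

Answer: (6, 216, 20, 20)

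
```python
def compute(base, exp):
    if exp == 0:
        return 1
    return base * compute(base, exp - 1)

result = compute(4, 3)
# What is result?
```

compute(4, 3) = 4 * 4 * 4 = 64

Answer: 64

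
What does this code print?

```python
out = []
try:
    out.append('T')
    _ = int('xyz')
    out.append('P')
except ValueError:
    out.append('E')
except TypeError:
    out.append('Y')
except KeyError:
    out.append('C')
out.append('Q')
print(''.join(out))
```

Execution trace: 'T' (try body) → 'E' (except ValueError) → 'Q' (after the try/except). Output: TEQ

Answer: TEQ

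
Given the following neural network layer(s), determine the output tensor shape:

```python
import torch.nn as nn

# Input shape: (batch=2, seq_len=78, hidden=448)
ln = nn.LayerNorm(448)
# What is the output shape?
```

Input: (2, 78, 448) -> Output: (2, 78, 448)

Answer: (2, 78, 448)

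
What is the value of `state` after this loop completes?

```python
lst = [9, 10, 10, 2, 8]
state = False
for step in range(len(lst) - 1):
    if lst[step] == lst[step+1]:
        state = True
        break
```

Check consecutive duplicates in [9, 10, 10, 2, 8]
`state` takes the values: False → True

Answer: True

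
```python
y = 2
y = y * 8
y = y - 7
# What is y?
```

Trace:
`y = 2` → y = 2
`y = y * 8` → y = 16
`y = y - 7` → y = 9
So y = 9

Answer: 9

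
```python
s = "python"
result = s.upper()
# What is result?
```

Trace:
`s = "python"` → s = 'python'
`result = s.upper()` → result = 'PYTHON'
So result = 'PYTHON'

Answer: 'PYTHON'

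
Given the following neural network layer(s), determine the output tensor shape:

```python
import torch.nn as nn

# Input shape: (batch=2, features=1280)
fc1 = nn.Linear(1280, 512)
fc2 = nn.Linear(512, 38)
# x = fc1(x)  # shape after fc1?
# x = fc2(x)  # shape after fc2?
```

Input: (2, 1280) -> after fc1: (2, 512) -> Output: (2, 38)

Answer: (2, 38)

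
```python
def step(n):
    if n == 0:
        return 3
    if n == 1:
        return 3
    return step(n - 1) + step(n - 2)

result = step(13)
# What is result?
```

Build up from base cases: step(0)=3, step(1)=3, step(2)=6, step(3)=9, step(4)=15, step(5)=24, step(6)=39, ..., step(13)=1131

Answer: 1131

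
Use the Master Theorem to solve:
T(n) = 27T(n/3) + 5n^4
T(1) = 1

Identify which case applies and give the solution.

a=27, b=3, f(n)=5n^4. log_3(27) = 3. Since c=4 > 3 and the regularity condition holds (27(n/3)^4 = (27/3^4)n^4 with 27/3^4 < 1), Case 3 applies: T(n) = Θ(f(n)) = O(n^4).

Answer: O(n^4) - Case 3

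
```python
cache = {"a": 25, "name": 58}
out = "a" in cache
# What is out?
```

Trace:
`cache = {"a": 25, "name": 58}` → cache = {'a': 25, 'name': 58}
`out = "a" in cache` → out = True
So out = True

Answer: True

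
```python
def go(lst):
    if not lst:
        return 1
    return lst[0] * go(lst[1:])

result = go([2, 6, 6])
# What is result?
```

Product over [2, 6, 6] = 2 * 6 * 6 = 72

Answer: 72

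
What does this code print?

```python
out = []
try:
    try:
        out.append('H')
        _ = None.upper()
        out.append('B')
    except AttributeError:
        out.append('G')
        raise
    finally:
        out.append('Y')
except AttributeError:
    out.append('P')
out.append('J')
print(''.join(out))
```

Execution trace: 'H' (inner try body) → 'G' (inner except AttributeError) → 'Y' (inner finally) → 'P' (outer except AttributeError) → 'J' (after the try/except). Output: HGYPJ

Answer: HGYPJ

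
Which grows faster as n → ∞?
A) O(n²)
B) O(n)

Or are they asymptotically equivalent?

O(n²) vs O(n): Higher order terms dominate.

Answer: A) O(n²) grows faster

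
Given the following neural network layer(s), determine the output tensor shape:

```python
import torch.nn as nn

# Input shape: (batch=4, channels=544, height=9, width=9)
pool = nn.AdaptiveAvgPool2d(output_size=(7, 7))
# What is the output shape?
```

Input: (4, 544, 9, 9) -> Output: (4, 544, 7, 7)

Answer: (4, 544, 7, 7)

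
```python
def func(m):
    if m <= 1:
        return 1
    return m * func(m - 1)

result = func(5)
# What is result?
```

func(5) = 5 * 4 * 3 * 2 * 1 = 120

Answer: 120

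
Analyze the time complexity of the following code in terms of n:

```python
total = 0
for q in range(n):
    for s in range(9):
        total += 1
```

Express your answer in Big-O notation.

Each loop level contributes: n × 1. Multiplying the contributions gives O(n).

Answer: O(n)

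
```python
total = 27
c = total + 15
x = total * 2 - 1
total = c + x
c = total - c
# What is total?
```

Trace:
`total = 27` → total = 27
`c = total + 15` → c = 42
`x = total * 2 - 1` → x = 53
`total = c + x` → total = 95
`c = total - c` → c = 53
So total = 95

Answer: 95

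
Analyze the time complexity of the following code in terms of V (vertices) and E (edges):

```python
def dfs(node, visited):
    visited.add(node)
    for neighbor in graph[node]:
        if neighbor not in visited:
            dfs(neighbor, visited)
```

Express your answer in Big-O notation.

This is Depth-first search (recursive). Time complexity: O(V + E).

Answer: O(V + E)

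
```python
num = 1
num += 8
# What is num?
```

Trace:
`num = 1` → num = 1
`num += 8` → num = 9
So num = 9

Answer: 9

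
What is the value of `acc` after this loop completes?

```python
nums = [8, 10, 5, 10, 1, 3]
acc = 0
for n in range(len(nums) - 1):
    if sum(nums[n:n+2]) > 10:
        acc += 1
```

Count windows with sum > 10
`acc` takes the values: 0 → 1 → 2 → 3 → 4

Answer: 4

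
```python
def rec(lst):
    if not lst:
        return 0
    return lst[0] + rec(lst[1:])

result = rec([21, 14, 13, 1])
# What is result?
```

21 + 14 + 13 + 1 + 0 = 49

Answer: 49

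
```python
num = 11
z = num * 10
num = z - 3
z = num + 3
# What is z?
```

Trace:
`num = 11` → num = 11
`z = num * 10` → z = 110
`num = z - 3` → num = 107
`z = num + 3` → z = 110
So z = 110

Answer: 110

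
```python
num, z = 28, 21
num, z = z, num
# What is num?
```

Trace:
`num, z = 28, 21` → num = 28; z = 21
`num, z = z, num` → num = 21; z = 28
So num = 21

Answer: 21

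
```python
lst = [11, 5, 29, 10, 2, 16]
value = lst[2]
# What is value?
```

Trace:
`lst = [11, 5, 29, 10, 2, 16]` → lst = [11, 5, 29, 10, 2, 16]
`value = lst[2]` → value = 29
So value = 29

Answer: 29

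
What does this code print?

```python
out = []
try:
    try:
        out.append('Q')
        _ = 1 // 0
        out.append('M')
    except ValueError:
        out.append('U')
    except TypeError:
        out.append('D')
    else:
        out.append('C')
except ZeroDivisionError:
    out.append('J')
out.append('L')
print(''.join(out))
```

Execution trace: 'Q' (inner try body) → 'J' (outer except ZeroDivisionError) → 'L' (after the try/except). Output: QJL

Answer: QJL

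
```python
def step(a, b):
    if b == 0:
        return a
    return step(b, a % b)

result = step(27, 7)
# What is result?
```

step(27, 7) -> step(7, 6) -> step(6, 1) -> step(1, 0) -> 1

Answer: 1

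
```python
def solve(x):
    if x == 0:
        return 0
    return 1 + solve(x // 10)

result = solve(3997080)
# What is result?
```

Count of digits of 3997080: 7

Answer: 7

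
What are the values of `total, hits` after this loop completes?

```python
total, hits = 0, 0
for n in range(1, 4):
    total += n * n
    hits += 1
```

Sum of squares and count
`total, hits` takes the values: (0, 0) → (1, 0) → (1, 1) → (5, 1) → (5, 2) → (14, 2) → (14, 3)

Answer: 14, 3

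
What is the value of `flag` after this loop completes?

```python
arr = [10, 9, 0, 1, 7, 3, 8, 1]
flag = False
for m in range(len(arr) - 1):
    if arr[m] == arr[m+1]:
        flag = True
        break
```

Check consecutive duplicates in [10, 9, 0, 1, 7, 3, 8, 1]
`flag` takes the values: False

Answer: False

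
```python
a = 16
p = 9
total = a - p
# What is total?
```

Trace:
`a = 16` → a = 16
`p = 9` → p = 9
`total = a - p` → total = 7
So total = 7

Answer: 7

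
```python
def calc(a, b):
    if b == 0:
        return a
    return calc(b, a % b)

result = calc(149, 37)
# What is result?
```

calc(149, 37) -> calc(37, 1) -> calc(1, 0) -> 1

Answer: 1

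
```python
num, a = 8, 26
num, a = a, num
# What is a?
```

Trace:
`num, a = 8, 26` → num = 8; a = 26
`num, a = a, num` → num = 26; a = 8
So a = 8

Answer: 8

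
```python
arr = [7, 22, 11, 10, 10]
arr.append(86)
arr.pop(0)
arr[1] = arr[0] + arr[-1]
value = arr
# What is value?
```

Trace:
`arr = [7, 22, 11, 10, 10]` → arr = [7, 22, 11, 10, 10]
`arr.append(86)` → arr = [7, 22, 11, 10, 10, 86]
`arr.pop(0)` → arr = [22, 11, 10, 10, 86]
`arr[1] = arr[0] + arr[-1]` → arr = [22, 108, 10, 10, 86]
`value = arr` → value = [22, 108, 10, 10, 86]
So value = [22, 108, 10, 10, 86]

Answer: [22, 108, 10, 10, 86]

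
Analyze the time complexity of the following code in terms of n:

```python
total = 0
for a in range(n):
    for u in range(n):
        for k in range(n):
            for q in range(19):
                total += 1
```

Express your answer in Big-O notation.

Each loop level contributes: n × n × n × 1. Multiplying the contributions gives O(n^3).

Answer: O(n^3)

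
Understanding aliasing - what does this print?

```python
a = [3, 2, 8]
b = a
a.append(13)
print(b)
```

Key concept: basic list aliasing.
Step by step:
`a = [3, 2, 8]` → a = [3, 2, 8]
`b = a` → b = [3, 2, 8] (same object as a)
`a.append(13)` → a = [3, 2, 8, 13] (same object as b); b = [3, 2, 8, 13] (same object as a)
`print(b)` → prints [3, 2, 8, 13]

Answer: [3, 2, 8, 13]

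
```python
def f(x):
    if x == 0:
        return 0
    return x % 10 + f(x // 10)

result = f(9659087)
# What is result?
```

Sum of digits of 9659087: 7 + 8 + 0 + 9 + 5 + 6 + 9 = 44

Answer: 44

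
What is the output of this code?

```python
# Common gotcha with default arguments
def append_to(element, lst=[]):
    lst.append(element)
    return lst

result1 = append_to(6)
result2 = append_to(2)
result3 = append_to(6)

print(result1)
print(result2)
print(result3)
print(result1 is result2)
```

Key concept: mutable default argument gotcha.
Step by step:
`result1 = append_to(6)` → result1 = [6]
`result2 = append_to(2)` → result1 = [6, 2] (same object as result2); result2 = [6, 2] (same object as result1)
`result3 = append_to(6)` → result1 = [6, 2, 6] (same object as result2, result3); result2 = [6, 2, 6] (same object as result1, result3); result3 = [6, 2, 6] (same object as result1, result2)
`print(result1)` → prints [6, 2, 6]
`print(result2)` → prints [6, 2, 6]
`print(result3)` → prints [6, 2, 6]
`print(result1 is result2)` → prints True

Answer:
[6, 2, 6]
[6, 2, 6]
[6, 2, 6]
True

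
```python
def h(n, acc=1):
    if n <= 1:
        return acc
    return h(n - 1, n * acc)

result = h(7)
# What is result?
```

Accumulator trace (n, acc): (7, 1) -> (6, 7) -> (5, 42) -> (4, 210) -> (3, 840) -> (2, 2520) -> (1, 5040) -> return 5040

Answer: 5040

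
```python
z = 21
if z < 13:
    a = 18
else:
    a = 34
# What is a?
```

Trace:
`z = 21` → z = 21
`if z < 13: ...` → z < 13 is False, take else branch → a = 34
So a = 34

Answer: 34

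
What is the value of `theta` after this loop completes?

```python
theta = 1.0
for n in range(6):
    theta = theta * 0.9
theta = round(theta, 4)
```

Exponential decay: 1.0 * 0.9^6
`theta` takes the values: 1.0 → 0.9 → 0.81 → 0.729 → 0.6561 → 0.59049 → 0.531441 → 0.5314

Answer: 0.5314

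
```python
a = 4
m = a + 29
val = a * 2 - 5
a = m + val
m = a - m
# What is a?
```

Trace:
`a = 4` → a = 4
`m = a + 29` → m = 33
`val = a * 2 - 5` → val = 3
`a = m + val` → a = 36
`m = a - m` → m = 3
So a = 36

Answer: 36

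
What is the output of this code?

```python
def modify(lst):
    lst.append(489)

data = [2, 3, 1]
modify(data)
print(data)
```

Key concept: function modifies passed list.
Step by step:
`data = [2, 3, 1]` → data = [2, 3, 1]
`modify(data)` → data = [2, 3, 1, 489]
`print(data)` → prints [2, 3, 1, 489]

Answer: [2, 3, 1, 489]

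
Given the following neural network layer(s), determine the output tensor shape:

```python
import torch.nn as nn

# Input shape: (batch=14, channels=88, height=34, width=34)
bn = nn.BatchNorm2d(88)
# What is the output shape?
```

Input: (14, 88, 34, 34) -> Output: (14, 88, 34, 34)

Answer: (14, 88, 34, 34)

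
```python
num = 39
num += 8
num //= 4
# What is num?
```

Trace:
`num = 39` → num = 39
`num += 8` → num = 47
`num //= 4` → num = 11
So num = 11

Answer: 11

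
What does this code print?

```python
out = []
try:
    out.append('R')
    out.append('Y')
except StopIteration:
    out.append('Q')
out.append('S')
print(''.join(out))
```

Execution trace: 'R' (try body) → 'Y' (try body, no exception) → 'S' (after the try/except). Output: RYS

Answer: RYS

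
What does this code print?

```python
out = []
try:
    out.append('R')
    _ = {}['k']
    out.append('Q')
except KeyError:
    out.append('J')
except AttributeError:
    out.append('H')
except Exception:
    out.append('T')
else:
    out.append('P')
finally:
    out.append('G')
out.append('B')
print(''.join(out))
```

Execution trace: 'R' (try body) → 'J' (except KeyError) → 'G' (finally) → 'B' (after the try/except). Output: RJGB

Answer: RJGB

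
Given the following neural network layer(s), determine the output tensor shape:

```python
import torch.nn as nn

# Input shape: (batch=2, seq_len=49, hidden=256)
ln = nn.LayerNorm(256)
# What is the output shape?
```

Input: (2, 49, 256) -> Output: (2, 49, 256)

Answer: (2, 49, 256)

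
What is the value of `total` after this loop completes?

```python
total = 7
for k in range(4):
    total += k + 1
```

Start at 7, add 1 to 4 = 17
`total` takes the values: 7 → 8 → 10 → 13 → 17

Answer: 17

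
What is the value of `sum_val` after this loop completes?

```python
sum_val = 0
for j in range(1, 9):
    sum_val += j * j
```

Sum of squares 1² to 8² = 204
`sum_val` takes the values: 0 → 1 → 5 → 14 → 30 → 55 → 91 → 140 → 204

Answer: 204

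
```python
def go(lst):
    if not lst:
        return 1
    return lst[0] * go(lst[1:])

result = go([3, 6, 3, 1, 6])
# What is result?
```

Product over [3, 6, 3, 1, 6] = 3 * 6 * 3 * 1 * 6 = 324

Answer: 324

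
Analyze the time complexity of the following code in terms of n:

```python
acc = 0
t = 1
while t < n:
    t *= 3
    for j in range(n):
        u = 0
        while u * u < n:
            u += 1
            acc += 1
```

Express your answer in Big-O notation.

Each loop level contributes: log n × n × √n. Multiplying the contributions gives O(n√n log n).

Answer: O(n√n log n)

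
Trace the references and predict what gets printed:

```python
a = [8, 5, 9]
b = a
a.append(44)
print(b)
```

Key concept: basic list aliasing.
Step by step:
`a = [8, 5, 9]` → a = [8, 5, 9]
`b = a` → b = [8, 5, 9] (same object as a)
`a.append(44)` → a = [8, 5, 9, 44] (same object as b); b = [8, 5, 9, 44] (same object as a)
`print(b)` → prints [8, 5, 9, 44]

Answer: [8, 5, 9, 44]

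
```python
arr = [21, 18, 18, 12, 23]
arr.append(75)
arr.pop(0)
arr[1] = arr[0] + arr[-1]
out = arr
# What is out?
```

Trace:
`arr = [21, 18, 18, 12, 23]` → arr = [21, 18, 18, 12, 23]
`arr.append(75)` → arr = [21, 18, 18, 12, 23, 75]
`arr.pop(0)` → arr = [18, 18, 12, 23, 75]
`arr[1] = arr[0] + arr[-1]` → arr = [18, 93, 12, 23, 75]
`out = arr` → out = [18, 93, 12, 23, 75]
So out = [18, 93, 12, 23, 75]

Answer: [18, 93, 12, 23, 75]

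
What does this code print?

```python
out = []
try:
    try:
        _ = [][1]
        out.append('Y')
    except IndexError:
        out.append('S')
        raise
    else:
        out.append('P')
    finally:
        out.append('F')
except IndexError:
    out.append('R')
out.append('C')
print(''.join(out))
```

Execution trace: 'S' (inner except IndexError) → 'F' (inner finally) → 'R' (outer except IndexError) → 'C' (after the try/except). Output: SFRC

Answer: SFRC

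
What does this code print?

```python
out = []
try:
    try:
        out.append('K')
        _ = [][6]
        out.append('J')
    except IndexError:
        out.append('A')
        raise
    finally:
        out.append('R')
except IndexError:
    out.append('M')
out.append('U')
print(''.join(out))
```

Execution trace: 'K' (inner try body) → 'A' (inner except IndexError) → 'R' (inner finally) → 'M' (outer except IndexError) → 'U' (after the try/except). Output: KARMU

Answer: KARMU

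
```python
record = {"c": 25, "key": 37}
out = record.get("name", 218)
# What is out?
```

Trace:
`record = {"c": 25, "key": 37}` → record = {'c': 25, 'key': 37}
`out = record.get("name", 218)` → out = 218
So out = 218

Answer: 218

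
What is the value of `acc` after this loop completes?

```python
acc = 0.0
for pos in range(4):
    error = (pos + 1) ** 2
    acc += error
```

Sum of squared losses 1² + 2² + ... + 4²
`acc` takes the values: 0.0 → 1.0 → 5.0 → 14.0 → 30.0

Answer: 30.0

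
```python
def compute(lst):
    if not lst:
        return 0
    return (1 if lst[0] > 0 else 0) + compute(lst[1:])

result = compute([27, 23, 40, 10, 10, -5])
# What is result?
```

Count of positive elements in [27, 23, 40, 10, 10, -5] = 5

Answer: 5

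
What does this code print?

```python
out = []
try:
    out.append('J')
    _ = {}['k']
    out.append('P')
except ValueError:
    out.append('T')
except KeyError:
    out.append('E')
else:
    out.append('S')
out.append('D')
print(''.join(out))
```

Execution trace: 'J' (try body) → 'E' (except KeyError) → 'D' (after the try/except). Output: JED

Answer: JED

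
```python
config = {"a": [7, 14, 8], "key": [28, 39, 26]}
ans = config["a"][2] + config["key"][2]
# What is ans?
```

Trace:
`config = {"a": [7, 14, 8], "key": [28, 39, 26]}` → config = {'a': [7, 14, 8], 'key': [28, 39, 26]}
`ans = config["a"][2] + config["key"][2]` → ans = 34
So ans = 34

Answer: 34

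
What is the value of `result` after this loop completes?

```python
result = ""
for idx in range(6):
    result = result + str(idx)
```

Concatenate digits 0 to 5
`result` takes the values: "" → "0" → "01" → "012" → "0123" → "01234" → "012345"

Answer: "012345"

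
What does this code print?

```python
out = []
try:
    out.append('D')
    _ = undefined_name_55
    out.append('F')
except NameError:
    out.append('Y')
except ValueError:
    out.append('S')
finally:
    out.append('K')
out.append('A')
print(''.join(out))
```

Execution trace: 'D' (try body) → 'Y' (except NameError) → 'K' (finally) → 'A' (after the try/except). Output: DYKA

Answer: DYKA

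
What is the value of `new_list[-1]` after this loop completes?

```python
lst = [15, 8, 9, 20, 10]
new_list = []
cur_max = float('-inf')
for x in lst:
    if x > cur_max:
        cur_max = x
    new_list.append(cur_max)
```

Running max ends at 20
`new_list` takes the values: [] → [15] → [15, 15] → [15, 15, 15] → [15, 15, 15, 20] → [15, 15, 15, 20, 20]
So `new_list[-1]` = 20

Answer: 20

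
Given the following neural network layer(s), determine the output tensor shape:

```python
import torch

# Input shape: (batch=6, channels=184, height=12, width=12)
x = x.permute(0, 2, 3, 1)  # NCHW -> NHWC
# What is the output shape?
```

Input: (6, 184, 12, 12) -> Output: (6, 12, 12, 184)

Answer: (6, 12, 12, 184)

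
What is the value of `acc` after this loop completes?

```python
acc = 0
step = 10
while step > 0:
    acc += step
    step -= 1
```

Sum 10 down to 1
`acc` takes the values: 0 → 10 → 19 → 27 → 34 → 40 → 45 → 49 → 52 → 54 → 55

Answer: 55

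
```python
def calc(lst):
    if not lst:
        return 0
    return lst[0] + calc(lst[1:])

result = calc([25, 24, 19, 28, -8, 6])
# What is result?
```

25 + 24 + 19 + 28 + (-8) + 6 + 0 = 94

Answer: 94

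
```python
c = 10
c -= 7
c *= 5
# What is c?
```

Trace:
`c = 10` → c = 10
`c -= 7` → c = 3
`c *= 5` → c = 15
So c = 15

Answer: 15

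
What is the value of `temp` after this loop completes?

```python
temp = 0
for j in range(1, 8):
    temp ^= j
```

XOR of 1 to 7
`temp` takes the values: 0 → 1 → 3 → 0 → 4 → 1 → 7 → 0

Answer: 0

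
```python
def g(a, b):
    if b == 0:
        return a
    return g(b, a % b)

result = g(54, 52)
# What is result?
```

g(54, 52) -> g(52, 2) -> g(2, 0) -> 2

Answer: 2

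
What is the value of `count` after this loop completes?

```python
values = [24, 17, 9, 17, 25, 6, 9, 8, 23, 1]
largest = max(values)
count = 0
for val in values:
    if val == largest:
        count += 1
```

Count of max value 25 in [24, 17, 9, 17, 25, 6, 9, 8, 23, 1]
`count` takes the values: 0 → 1

Answer: 1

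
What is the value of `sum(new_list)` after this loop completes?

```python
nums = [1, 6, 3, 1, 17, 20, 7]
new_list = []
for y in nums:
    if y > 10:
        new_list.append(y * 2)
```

Sum of doubled values > 10
`new_list` takes the values: [] → [34] → [34, 40]
So `sum(new_list)` = 74

Answer: 74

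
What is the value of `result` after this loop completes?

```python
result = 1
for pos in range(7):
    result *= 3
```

3^7 = 2187
`result` takes the values: 1 → 3 → 9 → 27 → 81 → 243 → 729 → 2187

Answer: 2187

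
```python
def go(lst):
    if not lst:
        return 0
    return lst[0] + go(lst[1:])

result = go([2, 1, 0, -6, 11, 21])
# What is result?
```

2 + 1 + 0 + (-6) + 11 + 21 + 0 = 29

Answer: 29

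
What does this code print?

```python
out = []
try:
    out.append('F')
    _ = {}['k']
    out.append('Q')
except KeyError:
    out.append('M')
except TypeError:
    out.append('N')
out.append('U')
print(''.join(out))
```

Execution trace: 'F' (try body) → 'M' (except KeyError) → 'U' (after the try/except). Output: FMU

Answer: FMU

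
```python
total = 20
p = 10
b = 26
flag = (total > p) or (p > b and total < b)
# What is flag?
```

Trace:
`total = 20` → total = 20
`p = 10` → p = 10
`b = 26` → b = 26
`flag = (total > p) or (p > b and total < b)` → flag = True
So flag = True

Answer: True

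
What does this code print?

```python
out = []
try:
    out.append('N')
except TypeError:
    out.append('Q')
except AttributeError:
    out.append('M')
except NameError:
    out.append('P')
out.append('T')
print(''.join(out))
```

Execution trace: 'N' (try body, no exception) → 'T' (after the try/except). Output: NT

Answer: NT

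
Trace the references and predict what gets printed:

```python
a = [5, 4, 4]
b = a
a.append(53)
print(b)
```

Key concept: basic list aliasing.
Step by step:
`a = [5, 4, 4]` → a = [5, 4, 4]
`b = a` → b = [5, 4, 4] (same object as a)
`a.append(53)` → a = [5, 4, 4, 53] (same object as b); b = [5, 4, 4, 53] (same object as a)
`print(b)` → prints [5, 4, 4, 53]

Answer: [5, 4, 4, 53]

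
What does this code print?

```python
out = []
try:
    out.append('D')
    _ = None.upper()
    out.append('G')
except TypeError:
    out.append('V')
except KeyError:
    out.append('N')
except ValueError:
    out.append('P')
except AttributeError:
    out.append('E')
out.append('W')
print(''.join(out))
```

Execution trace: 'D' (try body) → 'E' (except AttributeError) → 'W' (after the try/except). Output: DEW

Answer: DEW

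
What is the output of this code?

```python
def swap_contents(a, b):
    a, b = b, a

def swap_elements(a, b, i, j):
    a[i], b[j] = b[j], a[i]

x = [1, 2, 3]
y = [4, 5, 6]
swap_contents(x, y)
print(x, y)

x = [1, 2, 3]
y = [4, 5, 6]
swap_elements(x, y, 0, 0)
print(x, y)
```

Key concept: parameter rebinding vs mutation.
Step by step:
`x = [1, 2, 3]` → x = [1, 2, 3]
`y = [4, 5, 6]` → y = [4, 5, 6]
`swap_contents(x, y)` → no visible change to tracked variables
`print(x, y)` → prints [1, 2, 3] [4, 5, 6]
`x = [1, 2, 3]` → x = [1, 2, 3]
`y = [4, 5, 6]` → y = [4, 5, 6]
`swap_elements(x, y, 0, 0)` → x = [4, 2, 3]; y = [1, 5, 6]
`print(x, y)` → prints [4, 2, 3] [1, 5, 6]

Answer:
[1, 2, 3] [4, 5, 6]
[4, 2, 3] [1, 5, 6]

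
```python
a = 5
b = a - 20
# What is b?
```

Trace:
`a = 5` → a = 5
`b = a - 20` → b = -15
So b = -15

Answer: -15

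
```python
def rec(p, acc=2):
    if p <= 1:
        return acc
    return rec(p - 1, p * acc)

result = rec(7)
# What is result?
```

Accumulator trace (n, acc): (7, 2) -> (6, 14) -> (5, 84) -> (4, 420) -> (3, 1680) -> (2, 5040) -> (1, 10080) -> return 10080

Answer: 10080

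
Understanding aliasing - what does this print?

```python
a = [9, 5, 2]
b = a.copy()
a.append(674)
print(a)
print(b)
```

Key concept: list.copy() creates independent copy.
Step by step:
`a = [9, 5, 2]` → a = [9, 5, 2]
`b = a.copy()` → b = [9, 5, 2]
`a.append(674)` → a = [9, 5, 2, 674]
`print(a)` → prints [9, 5, 2, 674]
`print(b)` → prints [9, 5, 2]

Answer:
[9, 5, 2, 674]
[9, 5, 2]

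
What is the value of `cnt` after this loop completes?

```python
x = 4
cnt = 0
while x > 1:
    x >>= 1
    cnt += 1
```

Count right shifts until 1
`cnt` takes the values: 0 → 1 → 2

Answer: 2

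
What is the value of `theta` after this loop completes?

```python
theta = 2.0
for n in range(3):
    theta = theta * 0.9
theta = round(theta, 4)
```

Exponential decay: 2.0 * 0.9^3
`theta` takes the values: 2.0 → 1.8 → 1.62 → 1.458

Answer: 1.458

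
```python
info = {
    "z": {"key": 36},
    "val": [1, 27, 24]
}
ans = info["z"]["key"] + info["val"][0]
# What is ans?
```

Trace:
`info = { ...` → info = {'z': {'key': 36}, 'val': [1, 27, 24]}
`ans = info["z"]["key"] + info["val"][0]` → ans = 37
So ans = 37

Answer: 37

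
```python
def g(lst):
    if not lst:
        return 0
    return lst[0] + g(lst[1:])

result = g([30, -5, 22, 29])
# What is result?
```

30 + (-5) + 22 + 29 + 0 = 76

Answer: 76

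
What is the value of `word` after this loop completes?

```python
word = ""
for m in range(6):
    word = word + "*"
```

Repeat '*' 6 times
`word` takes the values: "" → "*" → "**" → "***" → "****" → "*****" → "******"

Answer: "******"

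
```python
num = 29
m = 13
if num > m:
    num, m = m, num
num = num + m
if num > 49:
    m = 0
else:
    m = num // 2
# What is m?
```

Trace:
`num = 29` → num = 29
`m = 13` → m = 13
`if num > m: ...` → num > m is True → num = 13; m = 29
`num = num + m` → num = 42
`if num > 49: ...` → num > 49 is False, take else branch → m = 21
So m = 21

Answer: 21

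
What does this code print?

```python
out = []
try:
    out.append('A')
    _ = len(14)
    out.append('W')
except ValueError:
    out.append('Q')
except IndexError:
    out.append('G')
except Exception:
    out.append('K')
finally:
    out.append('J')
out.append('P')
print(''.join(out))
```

Execution trace: 'A' (try body) → 'K' (except Exception) → 'J' (finally) → 'P' (after the try/except). Output: AKJP

Answer: AKJP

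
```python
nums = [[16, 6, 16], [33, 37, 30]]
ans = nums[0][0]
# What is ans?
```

Trace:
`nums = [[16, 6, 16], [33, 37, 30]]` → nums = [[16, 6, 16], [33, 37, 30]]
`ans = nums[0][0]` → ans = 16
So ans = 16

Answer: 16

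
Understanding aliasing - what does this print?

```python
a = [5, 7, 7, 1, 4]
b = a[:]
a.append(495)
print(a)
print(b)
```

Key concept: slice [:] creates copy.
Step by step:
`a = [5, 7, 7, 1, 4]` → a = [5, 7, 7, 1, 4]
`b = a[:]` → b = [5, 7, 7, 1, 4]
`a.append(495)` → a = [5, 7, 7, 1, 4, 495]
`print(a)` → prints [5, 7, 7, 1, 4, 495]
`print(b)` → prints [5, 7, 7, 1, 4]

Answer:
[5, 7, 7, 1, 4, 495]
[5, 7, 7, 1, 4]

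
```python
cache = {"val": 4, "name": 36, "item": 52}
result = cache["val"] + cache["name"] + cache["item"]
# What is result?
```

Trace:
`cache = {"val": 4, "name": 36, "item": 52}` → cache = {'val': 4, 'name': 36, 'item': 52}
`result = cache["val"] + cache["name"] + cache["item"]` → result = 92
So result = 92

Answer: 92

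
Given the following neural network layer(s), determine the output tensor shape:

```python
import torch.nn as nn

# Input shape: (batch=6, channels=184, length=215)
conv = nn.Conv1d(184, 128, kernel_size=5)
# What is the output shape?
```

Input: (6, 184, 215) -> Output: (6, 128, 211)

Answer: (6, 128, 211)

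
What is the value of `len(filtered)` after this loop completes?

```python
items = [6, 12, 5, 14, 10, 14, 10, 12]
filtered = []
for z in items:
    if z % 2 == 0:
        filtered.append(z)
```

Count even numbers in [6, 12, 5, 14, 10, 14, 10, 12]
`filtered` takes the values: [] → [6] → [6, 12] → [6, 12, 14] → [6, 12, 14, 10] → [6, 12, 14, 10, 14] → [6, 12, 14, 10, 14, 10] → [6, 12, 14, 10, 14, 10, 12]
So `len(filtered)` = 7

Answer: 7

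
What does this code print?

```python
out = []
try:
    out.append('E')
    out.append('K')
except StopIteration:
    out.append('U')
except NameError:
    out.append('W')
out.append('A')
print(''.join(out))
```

Execution trace: 'E' (try body) → 'K' (try body, no exception) → 'A' (after the try/except). Output: EKA

Answer: EKA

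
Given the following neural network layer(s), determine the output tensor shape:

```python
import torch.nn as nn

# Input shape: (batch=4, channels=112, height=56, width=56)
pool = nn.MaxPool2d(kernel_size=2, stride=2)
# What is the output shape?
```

Input: (4, 112, 56, 56) -> Output: (4, 112, 28, 28)

Answer: (4, 112, 28, 28)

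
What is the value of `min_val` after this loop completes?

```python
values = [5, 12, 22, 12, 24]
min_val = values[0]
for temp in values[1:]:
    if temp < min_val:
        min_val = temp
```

Minimum of [5, 12, 22, 12, 24]
`min_val` takes the values: 5

Answer: 5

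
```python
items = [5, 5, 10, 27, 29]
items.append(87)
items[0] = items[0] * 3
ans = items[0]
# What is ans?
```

Trace:
`items = [5, 5, 10, 27, 29]` → items = [5, 5, 10, 27, 29]
`items.append(87)` → items = [5, 5, 10, 27, 29, 87]
`items[0] = items[0] * 3` → items = [15, 5, 10, 27, 29, 87]
`ans = items[0]` → ans = 15
So ans = 15

Answer: 15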